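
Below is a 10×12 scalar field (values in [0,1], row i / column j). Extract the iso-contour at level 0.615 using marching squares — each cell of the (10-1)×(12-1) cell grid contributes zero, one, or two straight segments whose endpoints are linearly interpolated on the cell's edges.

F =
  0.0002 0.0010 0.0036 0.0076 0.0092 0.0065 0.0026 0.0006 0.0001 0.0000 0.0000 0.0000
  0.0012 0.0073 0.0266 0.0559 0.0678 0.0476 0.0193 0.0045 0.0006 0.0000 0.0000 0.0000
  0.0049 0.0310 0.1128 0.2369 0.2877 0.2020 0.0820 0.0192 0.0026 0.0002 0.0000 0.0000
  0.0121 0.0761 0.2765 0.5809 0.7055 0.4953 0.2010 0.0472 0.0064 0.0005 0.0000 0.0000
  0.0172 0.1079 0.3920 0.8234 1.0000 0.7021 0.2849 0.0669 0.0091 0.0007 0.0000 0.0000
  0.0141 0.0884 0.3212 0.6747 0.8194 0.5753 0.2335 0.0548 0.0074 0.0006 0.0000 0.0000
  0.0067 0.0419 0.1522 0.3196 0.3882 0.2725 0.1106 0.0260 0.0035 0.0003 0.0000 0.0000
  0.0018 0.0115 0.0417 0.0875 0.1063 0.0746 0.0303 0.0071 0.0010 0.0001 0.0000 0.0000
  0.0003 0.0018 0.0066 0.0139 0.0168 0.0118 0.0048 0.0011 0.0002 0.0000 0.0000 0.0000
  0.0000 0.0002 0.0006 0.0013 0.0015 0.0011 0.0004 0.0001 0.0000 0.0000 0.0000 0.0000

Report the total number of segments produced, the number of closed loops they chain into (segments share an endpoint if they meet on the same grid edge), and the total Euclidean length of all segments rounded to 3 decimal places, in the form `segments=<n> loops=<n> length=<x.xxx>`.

segments=12 loops=1 length=8.181

cell (2,3): code 0100 → (2.783,4.000)–(3.000,3.274)
cell (2,4): code 1000 → (3.000,4.431)–(2.783,4.000)
cell (3,2): code 0100 → (3.141,3.000)–(4.000,2.517)
cell (3,3): code 1110 → (3.000,3.274)–(3.141,3.000)
cell (3,4): code 1101 → (3.579,5.000)–(3.000,4.431)
cell (3,5): code 1000 → (4.000,5.209)–(3.579,5.000)
cell (4,2): code 0110 → (4.000,2.517)–(5.000,2.831)
cell (4,4): code 1011 → (5.000,4.837)–(4.687,5.000)
cell (4,5): code 0001 → (4.687,5.000)–(4.000,5.209)
cell (5,2): code 0010 → (5.000,2.831)–(5.168,3.000)
cell (5,3): code 0011 → (5.168,3.000)–(5.474,4.000)
cell (5,4): code 0001 → (5.474,4.000)–(5.000,4.837)
total: 12 segments, chained into 1 closed loop(s), length Σ = 8.180713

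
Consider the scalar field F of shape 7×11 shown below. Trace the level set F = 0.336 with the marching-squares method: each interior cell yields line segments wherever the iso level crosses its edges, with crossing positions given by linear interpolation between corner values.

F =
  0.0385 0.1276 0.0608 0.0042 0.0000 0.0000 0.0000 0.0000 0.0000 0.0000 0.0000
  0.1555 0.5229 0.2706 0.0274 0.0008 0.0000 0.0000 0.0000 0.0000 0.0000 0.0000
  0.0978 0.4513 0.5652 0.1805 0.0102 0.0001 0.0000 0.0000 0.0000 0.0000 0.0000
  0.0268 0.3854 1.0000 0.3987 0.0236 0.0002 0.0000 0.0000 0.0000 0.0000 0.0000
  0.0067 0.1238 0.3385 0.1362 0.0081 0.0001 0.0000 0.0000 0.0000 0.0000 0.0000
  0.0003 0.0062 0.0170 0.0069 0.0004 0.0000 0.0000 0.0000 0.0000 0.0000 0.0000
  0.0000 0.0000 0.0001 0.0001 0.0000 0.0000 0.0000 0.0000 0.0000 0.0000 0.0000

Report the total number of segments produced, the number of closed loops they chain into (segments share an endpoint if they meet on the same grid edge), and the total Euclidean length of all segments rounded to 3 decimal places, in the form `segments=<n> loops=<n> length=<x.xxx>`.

segments=14 loops=1 length=9.160

cell (0,0): code 0100 → (0.527,1.000)–(1.000,0.491)
cell (0,1): code 1000 → (1.000,1.741)–(0.527,1.000)
cell (1,0): code 0110 → (1.000,0.491)–(2.000,0.674)
cell (1,1): code 1101 → (1.222,2.000)–(1.000,1.741)
cell (1,2): code 1000 → (2.000,2.596)–(1.222,2.000)
cell (2,0): code 0110 → (2.000,0.674)–(3.000,0.862)
cell (2,2): code 1101 → (2.713,3.000)–(2.000,2.596)
cell (2,3): code 1000 → (3.000,3.167)–(2.713,3.000)
cell (3,0): code 0010 → (3.000,0.862)–(3.189,1.000)
cell (3,1): code 0111 → (3.189,1.000)–(4.000,1.988)
cell (3,2): code 1011 → (4.000,2.012)–(3.239,3.000)
cell (3,3): code 0001 → (3.239,3.000)–(3.000,3.167)
cell (4,1): code 0010 → (4.000,1.988)–(4.008,2.000)
cell (4,2): code 0001 → (4.008,2.000)–(4.000,2.012)
total: 14 segments, chained into 1 closed loop(s), length Σ = 9.159770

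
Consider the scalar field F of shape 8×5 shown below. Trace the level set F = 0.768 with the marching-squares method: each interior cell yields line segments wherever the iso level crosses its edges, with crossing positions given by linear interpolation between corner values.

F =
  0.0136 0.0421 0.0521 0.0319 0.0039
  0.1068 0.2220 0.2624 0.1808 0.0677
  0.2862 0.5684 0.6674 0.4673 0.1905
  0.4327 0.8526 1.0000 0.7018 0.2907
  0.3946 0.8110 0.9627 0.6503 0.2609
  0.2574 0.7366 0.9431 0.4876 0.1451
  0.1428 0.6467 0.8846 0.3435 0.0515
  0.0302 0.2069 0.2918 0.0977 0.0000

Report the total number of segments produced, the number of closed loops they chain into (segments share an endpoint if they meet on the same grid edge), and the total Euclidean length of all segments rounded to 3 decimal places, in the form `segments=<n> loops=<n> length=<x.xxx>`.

cell (2,0): code 0100 → (2.702,1.000)–(3.000,0.799)
cell (2,1): code 1100 → (2.302,2.000)–(2.702,1.000)
cell (2,2): code 1000 → (3.000,2.778)–(2.302,2.000)
cell (3,0): code 0110 → (3.000,0.799)–(4.000,0.897)
cell (3,2): code 1001 → (4.000,2.623)–(3.000,2.778)
cell (4,0): code 0010 → (4.000,0.897)–(4.578,1.000)
cell (4,1): code 0111 → (4.578,1.000)–(5.000,1.152)
cell (4,2): code 1001 → (5.000,2.384)–(4.000,2.623)
cell (5,1): code 0110 → (5.000,1.152)–(6.000,1.510)
cell (5,2): code 1001 → (6.000,2.215)–(5.000,2.384)
cell (6,1): code 0010 → (6.000,1.510)–(6.197,2.000)
cell (6,2): code 0001 → (6.197,2.000)–(6.000,2.215)
total: 12 segments, chained into 1 closed loop(s), length Σ = 9.458025

segments=12 loops=1 length=9.458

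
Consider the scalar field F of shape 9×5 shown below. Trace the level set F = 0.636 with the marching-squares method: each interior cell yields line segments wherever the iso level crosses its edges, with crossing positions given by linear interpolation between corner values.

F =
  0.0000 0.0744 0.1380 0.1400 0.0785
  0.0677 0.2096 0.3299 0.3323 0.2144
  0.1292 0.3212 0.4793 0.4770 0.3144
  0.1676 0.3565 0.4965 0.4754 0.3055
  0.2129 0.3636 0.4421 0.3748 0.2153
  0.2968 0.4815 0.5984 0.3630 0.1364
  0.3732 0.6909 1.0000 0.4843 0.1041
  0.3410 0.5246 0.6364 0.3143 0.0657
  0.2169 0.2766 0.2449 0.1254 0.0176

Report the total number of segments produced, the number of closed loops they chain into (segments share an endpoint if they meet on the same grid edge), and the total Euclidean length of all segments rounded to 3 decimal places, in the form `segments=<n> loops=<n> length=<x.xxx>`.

cell (5,0): code 0100 → (5.738,1.000)–(6.000,0.827)
cell (5,1): code 1100 → (5.094,2.000)–(5.738,1.000)
cell (5,2): code 1000 → (6.000,2.706)–(5.094,2.000)
cell (6,0): code 0010 → (6.000,0.827)–(6.330,1.000)
cell (6,1): code 0111 → (6.330,1.000)–(7.000,1.996)
cell (6,2): code 1001 → (7.000,2.001)–(6.000,2.706)
cell (7,1): code 0010 → (7.000,1.996)–(7.001,2.000)
cell (7,2): code 0001 → (7.001,2.000)–(7.000,2.001)
total: 8 segments, chained into 1 closed loop(s), length Σ = 5.454234

segments=8 loops=1 length=5.454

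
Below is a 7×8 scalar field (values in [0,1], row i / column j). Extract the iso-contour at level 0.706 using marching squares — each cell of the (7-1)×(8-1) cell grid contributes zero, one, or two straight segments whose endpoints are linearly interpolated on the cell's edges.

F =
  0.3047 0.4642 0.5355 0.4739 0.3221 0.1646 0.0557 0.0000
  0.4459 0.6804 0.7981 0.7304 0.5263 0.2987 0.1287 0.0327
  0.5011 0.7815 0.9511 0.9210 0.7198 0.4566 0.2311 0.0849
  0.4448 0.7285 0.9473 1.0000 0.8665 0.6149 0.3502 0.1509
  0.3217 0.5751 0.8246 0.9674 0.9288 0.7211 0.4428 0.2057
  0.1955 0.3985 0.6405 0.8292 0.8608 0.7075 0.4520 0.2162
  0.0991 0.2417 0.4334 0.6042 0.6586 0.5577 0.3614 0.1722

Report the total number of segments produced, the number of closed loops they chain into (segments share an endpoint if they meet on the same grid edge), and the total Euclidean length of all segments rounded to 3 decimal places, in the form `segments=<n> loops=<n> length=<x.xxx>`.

segments=20 loops=1 length=14.406

cell (0,1): code 0100 → (0.649,2.000)–(1.000,1.218)
cell (0,2): code 1100 → (0.905,3.000)–(0.649,2.000)
cell (0,3): code 1000 → (1.000,3.120)–(0.905,3.000)
cell (1,0): code 0100 → (1.253,1.000)–(2.000,0.731)
cell (1,1): code 1110 → (1.000,1.218)–(1.253,1.000)
cell (1,3): code 1101 → (1.929,4.000)–(1.000,3.120)
cell (1,4): code 1000 → (2.000,4.052)–(1.929,4.000)
cell (2,0): code 0110 → (2.000,0.731)–(3.000,0.921)
cell (2,4): code 1001 → (3.000,4.638)–(2.000,4.052)
cell (3,0): code 0010 → (3.000,0.921)–(3.147,1.000)
cell (3,1): code 0111 → (3.147,1.000)–(4.000,1.525)
cell (3,4): code 1101 → (3.858,5.000)–(3.000,4.638)
cell (3,5): code 1000 → (4.000,5.054)–(3.858,5.000)
cell (4,1): code 0010 → (4.000,1.525)–(4.644,2.000)
cell (4,2): code 0111 → (4.644,2.000)–(5.000,2.347)
cell (4,5): code 1001 → (5.000,5.006)–(4.000,5.054)
cell (5,2): code 0010 → (5.000,2.347)–(5.548,3.000)
cell (5,3): code 0011 → (5.548,3.000)–(5.766,4.000)
cell (5,4): code 0011 → (5.766,4.000)–(5.010,5.000)
cell (5,5): code 0001 → (5.010,5.000)–(5.000,5.006)
total: 20 segments, chained into 1 closed loop(s), length Σ = 14.406095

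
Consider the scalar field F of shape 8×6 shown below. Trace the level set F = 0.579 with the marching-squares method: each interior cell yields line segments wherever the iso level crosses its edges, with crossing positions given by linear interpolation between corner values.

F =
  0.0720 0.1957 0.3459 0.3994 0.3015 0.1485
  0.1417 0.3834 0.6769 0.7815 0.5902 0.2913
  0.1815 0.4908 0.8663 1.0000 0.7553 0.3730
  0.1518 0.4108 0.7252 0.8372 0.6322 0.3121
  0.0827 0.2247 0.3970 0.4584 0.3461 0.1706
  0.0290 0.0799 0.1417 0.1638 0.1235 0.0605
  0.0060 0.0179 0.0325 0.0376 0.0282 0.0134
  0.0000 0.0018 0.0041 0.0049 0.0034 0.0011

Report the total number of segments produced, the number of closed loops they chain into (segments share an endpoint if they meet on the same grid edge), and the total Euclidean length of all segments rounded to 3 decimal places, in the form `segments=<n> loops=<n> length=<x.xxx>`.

cell (0,1): code 0100 → (0.704,2.000)–(1.000,1.666)
cell (0,2): code 1100 → (0.470,3.000)–(0.704,2.000)
cell (0,3): code 1100 → (0.961,4.000)–(0.470,3.000)
cell (0,4): code 1000 → (1.000,4.037)–(0.961,4.000)
cell (1,1): code 0110 → (1.000,1.666)–(2.000,1.235)
cell (1,4): code 1001 → (2.000,4.461)–(1.000,4.037)
cell (2,1): code 0110 → (2.000,1.235)–(3.000,1.535)
cell (2,4): code 1001 → (3.000,4.166)–(2.000,4.461)
cell (3,1): code 0010 → (3.000,1.535)–(3.445,2.000)
cell (3,2): code 0011 → (3.445,2.000)–(3.682,3.000)
cell (3,3): code 0011 → (3.682,3.000)–(3.186,4.000)
cell (3,4): code 0001 → (3.186,4.000)–(3.000,4.166)
total: 12 segments, chained into 1 closed loop(s), length Σ = 9.939726

segments=12 loops=1 length=9.940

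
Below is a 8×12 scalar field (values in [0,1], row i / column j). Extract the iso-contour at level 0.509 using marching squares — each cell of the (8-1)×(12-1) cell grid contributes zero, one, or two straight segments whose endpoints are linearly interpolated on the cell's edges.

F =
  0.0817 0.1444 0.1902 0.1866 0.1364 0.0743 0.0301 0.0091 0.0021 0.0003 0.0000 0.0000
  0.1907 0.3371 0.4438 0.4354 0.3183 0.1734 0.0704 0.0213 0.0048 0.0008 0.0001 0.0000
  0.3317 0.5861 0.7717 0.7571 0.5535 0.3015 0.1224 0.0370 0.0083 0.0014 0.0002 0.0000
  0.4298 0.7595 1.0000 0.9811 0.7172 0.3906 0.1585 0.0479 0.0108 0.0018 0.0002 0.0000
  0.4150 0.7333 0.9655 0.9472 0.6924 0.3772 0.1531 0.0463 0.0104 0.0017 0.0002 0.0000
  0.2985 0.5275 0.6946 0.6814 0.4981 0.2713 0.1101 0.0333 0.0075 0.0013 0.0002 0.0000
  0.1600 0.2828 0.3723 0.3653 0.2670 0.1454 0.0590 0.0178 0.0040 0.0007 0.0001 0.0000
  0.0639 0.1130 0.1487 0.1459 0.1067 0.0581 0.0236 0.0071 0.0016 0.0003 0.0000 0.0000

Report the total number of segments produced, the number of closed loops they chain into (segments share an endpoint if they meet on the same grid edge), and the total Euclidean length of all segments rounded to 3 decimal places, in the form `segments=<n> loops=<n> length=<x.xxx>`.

segments=16 loops=1 length=13.853

cell (1,0): code 0100 → (1.690,1.000)–(2.000,0.697)
cell (1,1): code 1100 → (1.199,2.000)–(1.690,1.000)
cell (1,2): code 1100 → (1.229,3.000)–(1.199,2.000)
cell (1,3): code 1100 → (1.811,4.000)–(1.229,3.000)
cell (1,4): code 1000 → (2.000,4.177)–(1.811,4.000)
cell (2,0): code 0110 → (2.000,0.697)–(3.000,0.240)
cell (2,4): code 1001 → (3.000,4.637)–(2.000,4.177)
cell (3,0): code 0110 → (3.000,0.240)–(4.000,0.295)
cell (3,4): code 1001 → (4.000,4.582)–(3.000,4.637)
cell (4,0): code 0110 → (4.000,0.295)–(5.000,0.919)
cell (4,3): code 1011 → (5.000,3.941)–(4.944,4.000)
cell (4,4): code 0001 → (4.944,4.000)–(4.000,4.582)
cell (5,0): code 0010 → (5.000,0.919)–(5.076,1.000)
cell (5,1): code 0011 → (5.076,1.000)–(5.576,2.000)
cell (5,2): code 0011 → (5.576,2.000)–(5.545,3.000)
cell (5,3): code 0001 → (5.545,3.000)–(5.000,3.941)
total: 16 segments, chained into 1 closed loop(s), length Σ = 13.853081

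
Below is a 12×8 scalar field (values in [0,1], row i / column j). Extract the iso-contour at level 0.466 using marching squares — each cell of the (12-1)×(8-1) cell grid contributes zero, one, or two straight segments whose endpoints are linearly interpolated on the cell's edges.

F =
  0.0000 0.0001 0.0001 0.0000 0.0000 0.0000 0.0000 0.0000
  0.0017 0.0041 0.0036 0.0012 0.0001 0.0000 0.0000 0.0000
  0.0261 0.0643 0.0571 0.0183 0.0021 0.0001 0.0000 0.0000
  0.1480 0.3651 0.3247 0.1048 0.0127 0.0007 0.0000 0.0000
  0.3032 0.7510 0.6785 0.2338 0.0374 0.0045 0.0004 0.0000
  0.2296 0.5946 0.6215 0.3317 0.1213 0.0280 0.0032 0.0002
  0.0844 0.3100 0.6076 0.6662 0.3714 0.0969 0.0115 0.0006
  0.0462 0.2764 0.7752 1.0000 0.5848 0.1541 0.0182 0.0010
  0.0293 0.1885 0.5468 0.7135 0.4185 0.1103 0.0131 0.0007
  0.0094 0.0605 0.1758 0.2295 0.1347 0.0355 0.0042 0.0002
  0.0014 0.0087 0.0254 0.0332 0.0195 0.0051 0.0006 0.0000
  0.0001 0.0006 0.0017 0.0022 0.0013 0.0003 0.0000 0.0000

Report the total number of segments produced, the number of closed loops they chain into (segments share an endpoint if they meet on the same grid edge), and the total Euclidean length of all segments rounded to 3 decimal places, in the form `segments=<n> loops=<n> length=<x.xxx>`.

cell (3,0): code 0100 → (3.261,1.000)–(4.000,0.364)
cell (3,1): code 1100 → (3.399,2.000)–(3.261,1.000)
cell (3,2): code 1000 → (4.000,2.478)–(3.399,2.000)
cell (4,0): code 0110 → (4.000,0.364)–(5.000,0.648)
cell (4,2): code 1001 → (5.000,2.537)–(4.000,2.478)
cell (5,0): code 0010 → (5.000,0.648)–(5.452,1.000)
cell (5,1): code 0111 → (5.452,1.000)–(6.000,1.524)
cell (5,2): code 1101 → (5.401,3.000)–(5.000,2.537)
cell (5,3): code 1000 → (6.000,3.679)–(5.401,3.000)
cell (6,1): code 0110 → (6.000,1.524)–(7.000,1.380)
cell (6,3): code 1101 → (6.443,4.000)–(6.000,3.679)
cell (6,4): code 1000 → (7.000,4.276)–(6.443,4.000)
cell (7,1): code 0110 → (7.000,1.380)–(8.000,1.774)
cell (7,3): code 1011 → (8.000,3.839)–(7.714,4.000)
cell (7,4): code 0001 → (7.714,4.000)–(7.000,4.276)
cell (8,1): code 0010 → (8.000,1.774)–(8.218,2.000)
cell (8,2): code 0011 → (8.218,2.000)–(8.511,3.000)
cell (8,3): code 0001 → (8.511,3.000)–(8.000,3.839)
total: 18 segments, chained into 1 closed loop(s), length Σ = 14.328743

segments=18 loops=1 length=14.329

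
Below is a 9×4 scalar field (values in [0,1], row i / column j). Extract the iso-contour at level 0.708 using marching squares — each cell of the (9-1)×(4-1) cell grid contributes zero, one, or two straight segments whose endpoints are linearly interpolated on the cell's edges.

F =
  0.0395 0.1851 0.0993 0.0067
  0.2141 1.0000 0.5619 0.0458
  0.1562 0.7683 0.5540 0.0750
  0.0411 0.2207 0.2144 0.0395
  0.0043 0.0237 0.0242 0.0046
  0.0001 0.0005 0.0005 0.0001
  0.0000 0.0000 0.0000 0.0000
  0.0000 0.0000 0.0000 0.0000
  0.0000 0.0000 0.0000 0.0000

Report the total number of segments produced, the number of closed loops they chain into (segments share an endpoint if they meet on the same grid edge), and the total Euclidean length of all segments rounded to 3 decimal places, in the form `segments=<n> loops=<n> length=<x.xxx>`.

cell (0,0): code 0100 → (0.642,1.000)–(1.000,0.628)
cell (0,1): code 1000 → (1.000,1.667)–(0.642,1.000)
cell (1,0): code 0110 → (1.000,0.628)–(2.000,0.901)
cell (1,1): code 1001 → (2.000,1.281)–(1.000,1.667)
cell (2,0): code 0010 → (2.000,0.901)–(2.110,1.000)
cell (2,1): code 0001 → (2.110,1.000)–(2.000,1.281)
total: 6 segments, chained into 1 closed loop(s), length Σ = 3.831031

segments=6 loops=1 length=3.831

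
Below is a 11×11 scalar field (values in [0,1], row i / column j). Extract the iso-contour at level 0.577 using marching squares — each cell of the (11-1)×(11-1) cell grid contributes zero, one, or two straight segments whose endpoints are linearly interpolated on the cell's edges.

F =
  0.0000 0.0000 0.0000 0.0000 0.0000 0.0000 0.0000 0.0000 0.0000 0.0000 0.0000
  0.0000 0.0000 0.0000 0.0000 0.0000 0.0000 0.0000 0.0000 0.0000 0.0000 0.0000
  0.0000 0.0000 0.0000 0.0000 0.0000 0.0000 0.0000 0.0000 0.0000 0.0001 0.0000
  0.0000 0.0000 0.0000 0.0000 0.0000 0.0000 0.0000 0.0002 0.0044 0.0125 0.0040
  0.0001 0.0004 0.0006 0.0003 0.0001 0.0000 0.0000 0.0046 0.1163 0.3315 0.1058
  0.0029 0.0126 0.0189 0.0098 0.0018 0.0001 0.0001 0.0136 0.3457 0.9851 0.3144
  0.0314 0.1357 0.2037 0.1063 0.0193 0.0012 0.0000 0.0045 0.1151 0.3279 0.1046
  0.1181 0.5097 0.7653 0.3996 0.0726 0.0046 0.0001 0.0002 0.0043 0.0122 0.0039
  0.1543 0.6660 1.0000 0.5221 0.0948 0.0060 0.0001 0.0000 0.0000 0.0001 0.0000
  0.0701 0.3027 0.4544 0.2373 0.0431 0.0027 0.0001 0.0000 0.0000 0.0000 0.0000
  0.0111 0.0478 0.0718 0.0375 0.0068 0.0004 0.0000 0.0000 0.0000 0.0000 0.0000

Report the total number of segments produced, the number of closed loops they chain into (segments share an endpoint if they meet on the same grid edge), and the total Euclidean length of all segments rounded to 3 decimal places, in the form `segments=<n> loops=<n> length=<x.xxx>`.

cell (4,8): code 0100 → (4.376,9.000)–(5.000,8.362)
cell (4,9): code 1000 → (5.000,9.608)–(4.376,9.000)
cell (5,8): code 0010 → (5.000,8.362)–(5.621,9.000)
cell (5,9): code 0001 → (5.621,9.000)–(5.000,9.608)
cell (6,1): code 0100 → (6.665,2.000)–(7.000,1.263)
cell (6,2): code 1000 → (7.000,2.515)–(6.665,2.000)
cell (7,0): code 0100 → (7.431,1.000)–(8.000,0.826)
cell (7,1): code 1110 → (7.000,1.263)–(7.431,1.000)
cell (7,2): code 1001 → (8.000,2.885)–(7.000,2.515)
cell (8,0): code 0010 → (8.000,0.826)–(8.245,1.000)
cell (8,1): code 0011 → (8.245,1.000)–(8.775,2.000)
cell (8,2): code 0001 → (8.775,2.000)–(8.000,2.885)
total: 12 segments, chained into 2 closed loop(s), length Σ = 9.723888

segments=12 loops=2 length=9.724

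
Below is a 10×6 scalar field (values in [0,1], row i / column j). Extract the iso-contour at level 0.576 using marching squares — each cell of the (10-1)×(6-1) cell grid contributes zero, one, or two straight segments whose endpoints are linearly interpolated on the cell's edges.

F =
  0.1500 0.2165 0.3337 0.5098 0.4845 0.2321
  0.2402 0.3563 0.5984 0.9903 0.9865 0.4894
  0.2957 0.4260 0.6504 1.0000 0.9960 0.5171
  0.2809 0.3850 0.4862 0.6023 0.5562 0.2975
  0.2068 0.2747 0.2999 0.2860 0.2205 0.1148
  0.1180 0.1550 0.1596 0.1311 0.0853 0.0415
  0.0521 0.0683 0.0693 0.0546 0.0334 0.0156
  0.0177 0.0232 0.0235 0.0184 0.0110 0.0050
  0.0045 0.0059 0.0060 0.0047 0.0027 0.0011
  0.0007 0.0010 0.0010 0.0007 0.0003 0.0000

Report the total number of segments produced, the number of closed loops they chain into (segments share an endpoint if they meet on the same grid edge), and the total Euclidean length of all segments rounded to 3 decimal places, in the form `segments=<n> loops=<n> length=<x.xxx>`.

segments=12 loops=1 length=9.640

cell (0,1): code 0100 → (0.915,2.000)–(1.000,1.907)
cell (0,2): code 1100 → (0.138,3.000)–(0.915,2.000)
cell (0,3): code 1100 → (0.182,4.000)–(0.138,3.000)
cell (0,4): code 1000 → (1.000,4.826)–(0.182,4.000)
cell (1,1): code 0110 → (1.000,1.907)–(2.000,1.668)
cell (1,4): code 1001 → (2.000,4.877)–(1.000,4.826)
cell (2,1): code 0010 → (2.000,1.668)–(2.453,2.000)
cell (2,2): code 0111 → (2.453,2.000)–(3.000,2.773)
cell (2,3): code 1011 → (3.000,3.570)–(2.955,4.000)
cell (2,4): code 0001 → (2.955,4.000)–(2.000,4.877)
cell (3,2): code 0010 → (3.000,2.773)–(3.083,3.000)
cell (3,3): code 0001 → (3.083,3.000)–(3.000,3.570)
total: 12 segments, chained into 1 closed loop(s), length Σ = 9.639782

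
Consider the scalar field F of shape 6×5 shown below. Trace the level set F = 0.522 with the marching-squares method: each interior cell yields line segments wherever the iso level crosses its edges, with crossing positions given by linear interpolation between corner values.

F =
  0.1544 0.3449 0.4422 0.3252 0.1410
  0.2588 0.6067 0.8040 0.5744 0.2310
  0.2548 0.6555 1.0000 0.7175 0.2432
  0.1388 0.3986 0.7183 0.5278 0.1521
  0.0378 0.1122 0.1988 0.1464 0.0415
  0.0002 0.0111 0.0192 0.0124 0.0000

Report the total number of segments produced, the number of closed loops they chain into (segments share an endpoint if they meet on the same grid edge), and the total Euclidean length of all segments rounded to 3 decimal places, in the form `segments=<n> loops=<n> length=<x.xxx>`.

segments=12 loops=1 length=9.067

cell (0,0): code 0100 → (0.676,1.000)–(1.000,0.757)
cell (0,1): code 1100 → (0.221,2.000)–(0.676,1.000)
cell (0,2): code 1100 → (0.790,3.000)–(0.221,2.000)
cell (0,3): code 1000 → (1.000,3.153)–(0.790,3.000)
cell (1,0): code 0110 → (1.000,0.757)–(2.000,0.667)
cell (1,3): code 1001 → (2.000,3.412)–(1.000,3.153)
cell (2,0): code 0010 → (2.000,0.667)–(2.520,1.000)
cell (2,1): code 0111 → (2.520,1.000)–(3.000,1.386)
cell (2,3): code 1001 → (3.000,3.015)–(2.000,3.412)
cell (3,1): code 0010 → (3.000,1.386)–(3.378,2.000)
cell (3,2): code 0011 → (3.378,2.000)–(3.015,3.000)
cell (3,3): code 0001 → (3.015,3.000)–(3.000,3.015)
total: 12 segments, chained into 1 closed loop(s), length Σ = 9.067211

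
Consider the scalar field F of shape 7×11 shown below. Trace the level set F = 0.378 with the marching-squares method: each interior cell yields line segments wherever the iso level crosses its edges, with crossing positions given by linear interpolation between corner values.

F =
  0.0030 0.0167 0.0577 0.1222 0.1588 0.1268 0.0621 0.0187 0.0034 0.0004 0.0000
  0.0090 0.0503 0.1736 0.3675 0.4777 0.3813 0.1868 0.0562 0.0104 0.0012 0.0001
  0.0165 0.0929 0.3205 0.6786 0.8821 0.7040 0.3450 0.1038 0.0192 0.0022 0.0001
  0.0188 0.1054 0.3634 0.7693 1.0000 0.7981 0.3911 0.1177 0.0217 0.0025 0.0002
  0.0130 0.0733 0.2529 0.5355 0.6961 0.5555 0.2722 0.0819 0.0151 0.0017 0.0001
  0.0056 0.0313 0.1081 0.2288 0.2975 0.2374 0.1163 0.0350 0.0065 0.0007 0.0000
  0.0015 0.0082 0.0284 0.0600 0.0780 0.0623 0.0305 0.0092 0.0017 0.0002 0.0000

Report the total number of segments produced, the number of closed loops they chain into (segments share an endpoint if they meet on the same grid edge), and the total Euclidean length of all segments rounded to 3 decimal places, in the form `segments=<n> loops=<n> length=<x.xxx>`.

segments=16 loops=1 length=12.590

cell (0,3): code 0100 → (0.687,4.000)–(1.000,3.095)
cell (0,4): code 1100 → (0.987,5.000)–(0.687,4.000)
cell (0,5): code 1000 → (1.000,5.017)–(0.987,5.000)
cell (1,2): code 0100 → (1.034,3.000)–(2.000,2.161)
cell (1,3): code 1110 → (1.000,3.095)–(1.034,3.000)
cell (1,5): code 1001 → (2.000,5.908)–(1.000,5.017)
cell (2,2): code 0110 → (2.000,2.161)–(3.000,2.036)
cell (2,5): code 1101 → (2.716,6.000)–(2.000,5.908)
cell (2,6): code 1000 → (3.000,6.048)–(2.716,6.000)
cell (3,2): code 0110 → (3.000,2.036)–(4.000,2.443)
cell (3,5): code 1011 → (4.000,5.627)–(3.110,6.000)
cell (3,6): code 0001 → (3.110,6.000)–(3.000,6.048)
cell (4,2): code 0010 → (4.000,2.443)–(4.514,3.000)
cell (4,3): code 0011 → (4.514,3.000)–(4.798,4.000)
cell (4,4): code 0011 → (4.798,4.000)–(4.558,5.000)
cell (4,5): code 0001 → (4.558,5.000)–(4.000,5.627)
total: 16 segments, chained into 1 closed loop(s), length Σ = 12.590231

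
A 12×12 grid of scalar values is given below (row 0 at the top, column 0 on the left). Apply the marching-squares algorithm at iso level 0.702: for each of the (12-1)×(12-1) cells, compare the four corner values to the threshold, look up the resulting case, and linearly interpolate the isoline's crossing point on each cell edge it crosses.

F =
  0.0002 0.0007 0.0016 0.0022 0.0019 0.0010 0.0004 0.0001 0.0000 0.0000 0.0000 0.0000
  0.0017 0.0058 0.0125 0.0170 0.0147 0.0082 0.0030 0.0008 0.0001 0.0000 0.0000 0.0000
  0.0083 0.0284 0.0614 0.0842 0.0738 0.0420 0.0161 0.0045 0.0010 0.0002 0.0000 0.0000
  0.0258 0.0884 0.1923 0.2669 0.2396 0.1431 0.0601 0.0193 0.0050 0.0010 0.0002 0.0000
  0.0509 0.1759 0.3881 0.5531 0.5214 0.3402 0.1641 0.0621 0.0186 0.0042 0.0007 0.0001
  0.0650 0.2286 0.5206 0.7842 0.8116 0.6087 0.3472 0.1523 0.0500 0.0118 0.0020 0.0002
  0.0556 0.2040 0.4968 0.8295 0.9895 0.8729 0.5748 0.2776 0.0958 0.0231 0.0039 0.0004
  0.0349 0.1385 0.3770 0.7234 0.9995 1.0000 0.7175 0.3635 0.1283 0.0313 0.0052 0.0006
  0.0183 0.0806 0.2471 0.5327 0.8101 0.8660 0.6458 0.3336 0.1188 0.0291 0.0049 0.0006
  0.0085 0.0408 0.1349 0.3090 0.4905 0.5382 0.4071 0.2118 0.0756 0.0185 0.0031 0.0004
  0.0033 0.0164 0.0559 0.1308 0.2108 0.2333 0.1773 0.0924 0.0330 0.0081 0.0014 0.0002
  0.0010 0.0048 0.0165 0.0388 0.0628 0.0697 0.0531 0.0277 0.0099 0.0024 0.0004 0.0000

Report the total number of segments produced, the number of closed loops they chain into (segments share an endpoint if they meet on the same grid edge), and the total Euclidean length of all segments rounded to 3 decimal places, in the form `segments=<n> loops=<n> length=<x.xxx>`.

segments=16 loops=1 length=11.411

cell (4,2): code 0100 → (4.644,3.000)–(5.000,2.688)
cell (4,3): code 1100 → (4.622,4.000)–(4.644,3.000)
cell (4,4): code 1000 → (5.000,4.540)–(4.622,4.000)
cell (5,2): code 0110 → (5.000,2.688)–(6.000,2.617)
cell (5,4): code 1101 → (5.353,5.000)–(5.000,4.540)
cell (5,5): code 1000 → (6.000,5.573)–(5.353,5.000)
cell (6,2): code 0110 → (6.000,2.617)–(7.000,2.938)
cell (6,5): code 1101 → (6.891,6.000)–(6.000,5.573)
cell (6,6): code 1000 → (7.000,6.044)–(6.891,6.000)
cell (7,2): code 0010 → (7.000,2.938)–(7.112,3.000)
cell (7,3): code 0111 → (7.112,3.000)–(8.000,3.610)
cell (7,5): code 1011 → (8.000,5.745)–(7.216,6.000)
cell (7,6): code 0001 → (7.216,6.000)–(7.000,6.044)
cell (8,3): code 0010 → (8.000,3.610)–(8.338,4.000)
cell (8,4): code 0011 → (8.338,4.000)–(8.500,5.000)
cell (8,5): code 0001 → (8.500,5.000)–(8.000,5.745)
total: 16 segments, chained into 1 closed loop(s), length Σ = 11.411403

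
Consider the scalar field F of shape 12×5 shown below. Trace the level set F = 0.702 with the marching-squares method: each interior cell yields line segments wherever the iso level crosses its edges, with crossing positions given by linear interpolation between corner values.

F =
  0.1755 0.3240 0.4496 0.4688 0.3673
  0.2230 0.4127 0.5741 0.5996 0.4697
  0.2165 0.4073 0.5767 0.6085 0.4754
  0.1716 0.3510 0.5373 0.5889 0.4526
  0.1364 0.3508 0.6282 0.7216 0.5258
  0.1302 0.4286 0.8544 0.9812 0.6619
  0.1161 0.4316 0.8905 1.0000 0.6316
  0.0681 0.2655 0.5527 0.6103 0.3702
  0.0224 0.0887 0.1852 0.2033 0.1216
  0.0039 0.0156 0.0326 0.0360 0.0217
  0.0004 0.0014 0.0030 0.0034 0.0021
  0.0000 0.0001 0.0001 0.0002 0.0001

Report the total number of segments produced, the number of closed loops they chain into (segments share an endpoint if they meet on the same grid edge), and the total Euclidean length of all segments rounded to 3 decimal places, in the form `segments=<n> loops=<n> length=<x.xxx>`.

cell (3,2): code 0100 → (3.852,3.000)–(4.000,2.790)
cell (3,3): code 1000 → (4.000,3.100)–(3.852,3.000)
cell (4,1): code 0100 → (4.326,2.000)–(5.000,1.642)
cell (4,2): code 1110 → (4.000,2.790)–(4.326,2.000)
cell (4,3): code 1001 → (5.000,3.874)–(4.000,3.100)
cell (5,1): code 0110 → (5.000,1.642)–(6.000,1.589)
cell (5,3): code 1001 → (6.000,3.809)–(5.000,3.874)
cell (6,1): code 0010 → (6.000,1.589)–(6.558,2.000)
cell (6,2): code 0011 → (6.558,2.000)–(6.765,3.000)
cell (6,3): code 0001 → (6.765,3.000)–(6.000,3.809)
total: 10 segments, chained into 1 closed loop(s), length Σ = 8.148262

segments=10 loops=1 length=8.148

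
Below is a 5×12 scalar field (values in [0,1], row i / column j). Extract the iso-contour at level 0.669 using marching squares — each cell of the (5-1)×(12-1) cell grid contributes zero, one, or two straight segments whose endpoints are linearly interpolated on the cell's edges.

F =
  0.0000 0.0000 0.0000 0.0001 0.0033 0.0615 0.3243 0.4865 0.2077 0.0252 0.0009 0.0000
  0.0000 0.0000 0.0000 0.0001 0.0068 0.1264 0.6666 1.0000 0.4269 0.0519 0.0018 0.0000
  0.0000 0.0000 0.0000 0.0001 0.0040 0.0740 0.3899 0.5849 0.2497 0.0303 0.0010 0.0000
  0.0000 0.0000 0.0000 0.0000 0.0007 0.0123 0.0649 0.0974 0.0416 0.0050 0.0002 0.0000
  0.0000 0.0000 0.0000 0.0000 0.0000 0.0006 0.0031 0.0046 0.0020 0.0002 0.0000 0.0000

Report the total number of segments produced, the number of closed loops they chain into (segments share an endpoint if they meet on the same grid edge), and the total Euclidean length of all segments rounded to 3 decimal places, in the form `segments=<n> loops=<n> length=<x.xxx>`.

cell (0,6): code 0100 → (0.355,7.000)–(1.000,6.007)
cell (0,7): code 1000 → (1.000,7.578)–(0.355,7.000)
cell (1,6): code 0010 → (1.000,6.007)–(1.797,7.000)
cell (1,7): code 0001 → (1.797,7.000)–(1.000,7.578)
total: 4 segments, chained into 1 closed loop(s), length Σ = 4.307172

segments=4 loops=1 length=4.307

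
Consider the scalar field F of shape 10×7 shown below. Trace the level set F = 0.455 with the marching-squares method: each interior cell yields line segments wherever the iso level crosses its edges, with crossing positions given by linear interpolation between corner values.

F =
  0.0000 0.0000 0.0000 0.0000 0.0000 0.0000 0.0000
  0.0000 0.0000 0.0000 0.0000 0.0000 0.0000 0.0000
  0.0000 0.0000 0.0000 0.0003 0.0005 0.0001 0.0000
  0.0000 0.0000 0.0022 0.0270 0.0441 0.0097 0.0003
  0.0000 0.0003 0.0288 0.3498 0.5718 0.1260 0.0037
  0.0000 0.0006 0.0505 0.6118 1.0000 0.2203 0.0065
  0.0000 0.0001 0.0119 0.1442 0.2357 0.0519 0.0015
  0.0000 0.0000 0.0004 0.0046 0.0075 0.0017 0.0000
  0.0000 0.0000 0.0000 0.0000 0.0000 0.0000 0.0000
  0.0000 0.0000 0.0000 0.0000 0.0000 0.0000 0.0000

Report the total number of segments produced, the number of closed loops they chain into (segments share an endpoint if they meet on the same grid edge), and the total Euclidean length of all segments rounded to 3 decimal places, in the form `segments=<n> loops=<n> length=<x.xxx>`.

cell (3,3): code 0100 → (3.779,4.000)–(4.000,3.474)
cell (3,4): code 1000 → (4.000,4.262)–(3.779,4.000)
cell (4,2): code 0100 → (4.402,3.000)–(5.000,2.721)
cell (4,3): code 1110 → (4.000,3.474)–(4.402,3.000)
cell (4,4): code 1001 → (5.000,4.699)–(4.000,4.262)
cell (5,2): code 0010 → (5.000,2.721)–(5.335,3.000)
cell (5,3): code 0011 → (5.335,3.000)–(5.713,4.000)
cell (5,4): code 0001 → (5.713,4.000)–(5.000,4.699)
total: 8 segments, chained into 1 closed loop(s), length Σ = 5.790584

segments=8 loops=1 length=5.791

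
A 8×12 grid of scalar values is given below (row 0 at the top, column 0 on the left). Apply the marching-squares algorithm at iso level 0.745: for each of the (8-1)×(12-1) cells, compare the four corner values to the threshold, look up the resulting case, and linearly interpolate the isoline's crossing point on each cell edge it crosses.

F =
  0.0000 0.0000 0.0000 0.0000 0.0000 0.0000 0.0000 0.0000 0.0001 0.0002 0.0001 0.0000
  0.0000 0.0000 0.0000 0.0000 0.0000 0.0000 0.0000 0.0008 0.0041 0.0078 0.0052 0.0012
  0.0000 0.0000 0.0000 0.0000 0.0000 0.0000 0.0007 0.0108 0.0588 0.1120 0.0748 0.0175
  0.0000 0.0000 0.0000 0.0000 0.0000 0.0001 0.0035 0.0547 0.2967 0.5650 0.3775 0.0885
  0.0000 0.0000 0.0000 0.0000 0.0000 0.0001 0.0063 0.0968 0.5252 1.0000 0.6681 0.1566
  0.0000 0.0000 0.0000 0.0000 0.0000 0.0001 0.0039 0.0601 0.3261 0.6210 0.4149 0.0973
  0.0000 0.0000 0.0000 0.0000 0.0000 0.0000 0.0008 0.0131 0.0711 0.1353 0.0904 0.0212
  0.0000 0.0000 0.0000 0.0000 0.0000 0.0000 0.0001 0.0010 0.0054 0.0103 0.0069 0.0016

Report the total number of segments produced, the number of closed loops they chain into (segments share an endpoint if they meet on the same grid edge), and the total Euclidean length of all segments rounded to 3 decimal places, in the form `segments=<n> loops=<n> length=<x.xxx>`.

cell (3,8): code 0100 → (3.414,9.000)–(4.000,8.463)
cell (3,9): code 1000 → (4.000,9.768)–(3.414,9.000)
cell (4,8): code 0010 → (4.000,8.463)–(4.673,9.000)
cell (4,9): code 0001 → (4.673,9.000)–(4.000,9.768)
total: 4 segments, chained into 1 closed loop(s), length Σ = 3.643591

segments=4 loops=1 length=3.644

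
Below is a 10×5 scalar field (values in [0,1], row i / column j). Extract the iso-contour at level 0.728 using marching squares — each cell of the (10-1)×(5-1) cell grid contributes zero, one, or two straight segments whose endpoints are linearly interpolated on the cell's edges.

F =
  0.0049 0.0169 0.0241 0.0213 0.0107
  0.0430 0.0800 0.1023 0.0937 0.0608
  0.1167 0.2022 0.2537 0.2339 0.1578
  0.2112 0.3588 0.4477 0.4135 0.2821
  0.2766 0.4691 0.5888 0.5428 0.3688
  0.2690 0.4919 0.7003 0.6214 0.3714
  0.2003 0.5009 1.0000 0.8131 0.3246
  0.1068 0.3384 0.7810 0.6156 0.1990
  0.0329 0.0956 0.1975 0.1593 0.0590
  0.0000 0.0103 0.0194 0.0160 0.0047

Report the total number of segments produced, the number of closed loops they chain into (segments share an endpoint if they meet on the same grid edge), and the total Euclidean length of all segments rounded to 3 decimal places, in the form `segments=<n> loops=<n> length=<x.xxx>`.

cell (5,1): code 0100 → (5.092,2.000)–(6.000,1.455)
cell (5,2): code 1100 → (5.556,3.000)–(5.092,2.000)
cell (5,3): code 1000 → (6.000,3.174)–(5.556,3.000)
cell (6,1): code 0110 → (6.000,1.455)–(7.000,1.880)
cell (6,2): code 1011 → (7.000,2.320)–(6.431,3.000)
cell (6,3): code 0001 → (6.431,3.000)–(6.000,3.174)
cell (7,1): code 0010 → (7.000,1.880)–(7.091,2.000)
cell (7,2): code 0001 → (7.091,2.000)–(7.000,2.320)
total: 8 segments, chained into 1 closed loop(s), length Σ = 5.558950

segments=8 loops=1 length=5.559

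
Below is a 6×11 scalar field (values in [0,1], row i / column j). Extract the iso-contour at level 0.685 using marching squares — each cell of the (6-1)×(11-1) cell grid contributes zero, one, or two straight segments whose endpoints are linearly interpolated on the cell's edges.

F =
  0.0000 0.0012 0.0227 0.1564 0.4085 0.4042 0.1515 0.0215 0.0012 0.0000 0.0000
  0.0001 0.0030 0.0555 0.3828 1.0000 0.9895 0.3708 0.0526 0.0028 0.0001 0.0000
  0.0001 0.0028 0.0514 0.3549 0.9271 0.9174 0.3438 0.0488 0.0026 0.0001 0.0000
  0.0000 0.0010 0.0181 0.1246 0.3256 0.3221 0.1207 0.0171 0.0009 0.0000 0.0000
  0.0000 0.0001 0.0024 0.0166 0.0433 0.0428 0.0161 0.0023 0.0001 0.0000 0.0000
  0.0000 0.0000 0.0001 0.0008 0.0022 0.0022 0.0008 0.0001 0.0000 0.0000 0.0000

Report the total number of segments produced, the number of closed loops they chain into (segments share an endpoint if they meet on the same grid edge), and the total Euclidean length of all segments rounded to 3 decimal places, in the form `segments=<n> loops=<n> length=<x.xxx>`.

cell (0,3): code 0100 → (0.467,4.000)–(1.000,3.490)
cell (0,4): code 1100 → (0.480,5.000)–(0.467,4.000)
cell (0,5): code 1000 → (1.000,5.492)–(0.480,5.000)
cell (1,3): code 0110 → (1.000,3.490)–(2.000,3.577)
cell (1,5): code 1001 → (2.000,5.405)–(1.000,5.492)
cell (2,3): code 0010 → (2.000,3.577)–(2.402,4.000)
cell (2,4): code 0011 → (2.402,4.000)–(2.390,5.000)
cell (2,5): code 0001 → (2.390,5.000)–(2.000,5.405)
total: 8 segments, chained into 1 closed loop(s), length Σ = 6.608105

segments=8 loops=1 length=6.608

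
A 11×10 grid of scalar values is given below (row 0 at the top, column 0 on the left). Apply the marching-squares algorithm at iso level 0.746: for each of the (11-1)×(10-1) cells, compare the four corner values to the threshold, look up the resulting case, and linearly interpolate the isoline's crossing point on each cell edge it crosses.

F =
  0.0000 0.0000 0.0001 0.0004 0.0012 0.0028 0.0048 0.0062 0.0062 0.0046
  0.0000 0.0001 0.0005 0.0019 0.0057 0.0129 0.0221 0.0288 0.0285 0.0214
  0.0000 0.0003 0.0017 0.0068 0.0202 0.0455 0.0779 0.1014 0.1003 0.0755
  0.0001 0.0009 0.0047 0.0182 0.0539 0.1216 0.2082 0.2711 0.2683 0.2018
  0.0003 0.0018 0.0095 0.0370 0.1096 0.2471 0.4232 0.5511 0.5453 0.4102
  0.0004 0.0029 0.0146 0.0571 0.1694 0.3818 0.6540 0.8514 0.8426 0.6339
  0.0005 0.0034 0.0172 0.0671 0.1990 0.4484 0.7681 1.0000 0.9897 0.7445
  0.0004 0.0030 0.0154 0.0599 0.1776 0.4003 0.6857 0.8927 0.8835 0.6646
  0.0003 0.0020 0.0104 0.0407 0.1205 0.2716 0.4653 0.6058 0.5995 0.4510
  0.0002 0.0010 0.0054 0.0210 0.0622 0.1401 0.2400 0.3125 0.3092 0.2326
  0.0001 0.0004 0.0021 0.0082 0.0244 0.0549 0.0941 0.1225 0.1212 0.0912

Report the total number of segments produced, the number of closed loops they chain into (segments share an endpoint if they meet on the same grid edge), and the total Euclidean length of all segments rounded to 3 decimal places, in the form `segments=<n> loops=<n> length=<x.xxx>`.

cell (4,6): code 0100 → (4.649,7.000)–(5.000,6.466)
cell (4,7): code 1100 → (4.675,8.000)–(4.649,7.000)
cell (4,8): code 1000 → (5.000,8.463)–(4.675,8.000)
cell (5,5): code 0100 → (5.806,6.000)–(6.000,5.931)
cell (5,6): code 1110 → (5.000,6.466)–(5.806,6.000)
cell (5,8): code 1001 → (6.000,8.994)–(5.000,8.463)
cell (6,5): code 0010 → (6.000,5.931)–(6.268,6.000)
cell (6,6): code 0111 → (6.268,6.000)–(7.000,6.291)
cell (6,8): code 1001 → (7.000,8.628)–(6.000,8.994)
cell (7,6): code 0010 → (7.000,6.291)–(7.511,7.000)
cell (7,7): code 0011 → (7.511,7.000)–(7.484,8.000)
cell (7,8): code 0001 → (7.484,8.000)–(7.000,8.628)
total: 12 segments, chained into 1 closed loop(s), length Σ = 9.270796

segments=12 loops=1 length=9.271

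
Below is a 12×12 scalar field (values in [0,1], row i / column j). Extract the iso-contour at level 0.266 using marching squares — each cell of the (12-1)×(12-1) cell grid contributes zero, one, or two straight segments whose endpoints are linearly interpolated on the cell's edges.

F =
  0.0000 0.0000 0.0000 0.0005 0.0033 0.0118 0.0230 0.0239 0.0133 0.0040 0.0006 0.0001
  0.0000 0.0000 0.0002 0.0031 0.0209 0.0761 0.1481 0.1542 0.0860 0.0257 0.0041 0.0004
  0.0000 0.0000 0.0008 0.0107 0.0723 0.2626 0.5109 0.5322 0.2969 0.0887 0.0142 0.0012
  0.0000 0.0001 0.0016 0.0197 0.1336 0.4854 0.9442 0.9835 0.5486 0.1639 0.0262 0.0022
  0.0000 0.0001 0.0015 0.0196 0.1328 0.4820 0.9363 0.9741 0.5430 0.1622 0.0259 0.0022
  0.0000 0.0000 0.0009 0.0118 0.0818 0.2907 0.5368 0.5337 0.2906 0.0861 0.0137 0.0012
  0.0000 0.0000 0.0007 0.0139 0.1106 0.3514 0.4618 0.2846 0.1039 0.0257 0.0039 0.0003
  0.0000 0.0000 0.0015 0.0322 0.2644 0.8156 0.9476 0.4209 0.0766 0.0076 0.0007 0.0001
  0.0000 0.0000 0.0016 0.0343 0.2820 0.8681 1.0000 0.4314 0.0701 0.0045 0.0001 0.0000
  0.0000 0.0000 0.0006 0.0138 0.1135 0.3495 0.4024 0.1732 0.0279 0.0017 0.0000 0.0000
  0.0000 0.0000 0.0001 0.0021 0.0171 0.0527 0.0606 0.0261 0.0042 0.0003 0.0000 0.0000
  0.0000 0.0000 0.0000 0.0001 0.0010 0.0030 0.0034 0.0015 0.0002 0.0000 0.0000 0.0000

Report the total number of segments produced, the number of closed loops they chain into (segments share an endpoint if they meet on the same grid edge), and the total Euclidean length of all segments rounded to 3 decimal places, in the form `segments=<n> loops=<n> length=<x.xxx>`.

segments=26 loops=1 length=21.617

cell (1,5): code 0100 → (1.325,6.000)–(2.000,5.014)
cell (1,6): code 1100 → (1.296,7.000)–(1.325,6.000)
cell (1,7): code 1100 → (1.853,8.000)–(1.296,7.000)
cell (1,8): code 1000 → (2.000,8.148)–(1.853,8.000)
cell (2,4): code 0100 → (2.015,5.000)–(3.000,4.376)
cell (2,5): code 1110 → (2.000,5.014)–(2.015,5.000)
cell (2,8): code 1001 → (3.000,8.735)–(2.000,8.148)
cell (3,4): code 0110 → (3.000,4.376)–(4.000,4.381)
cell (3,8): code 1001 → (4.000,8.727)–(3.000,8.735)
cell (4,4): code 0110 → (4.000,4.381)–(5.000,4.882)
cell (4,8): code 1001 → (5.000,8.120)–(4.000,8.727)
cell (5,4): code 0110 → (5.000,4.882)–(6.000,4.645)
cell (5,7): code 1011 → (6.000,7.103)–(5.132,8.000)
cell (5,8): code 0001 → (5.132,8.000)–(5.000,8.120)
cell (6,4): code 0110 → (6.000,4.645)–(7.000,4.003)
cell (6,7): code 1001 → (7.000,7.450)–(6.000,7.103)
cell (7,3): code 0100 → (7.091,4.000)–(8.000,3.935)
cell (7,4): code 1110 → (7.000,4.003)–(7.091,4.000)
cell (7,7): code 1001 → (8.000,7.458)–(7.000,7.450)
cell (8,3): code 0010 → (8.000,3.935)–(8.095,4.000)
cell (8,4): code 0111 → (8.095,4.000)–(9.000,4.646)
cell (8,6): code 1011 → (9.000,6.595)–(8.641,7.000)
cell (8,7): code 0001 → (8.641,7.000)–(8.000,7.458)
cell (9,4): code 0010 → (9.000,4.646)–(9.281,5.000)
cell (9,5): code 0011 → (9.281,5.000)–(9.399,6.000)
cell (9,6): code 0001 → (9.399,6.000)–(9.000,6.595)
total: 26 segments, chained into 1 closed loop(s), length Σ = 21.617471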